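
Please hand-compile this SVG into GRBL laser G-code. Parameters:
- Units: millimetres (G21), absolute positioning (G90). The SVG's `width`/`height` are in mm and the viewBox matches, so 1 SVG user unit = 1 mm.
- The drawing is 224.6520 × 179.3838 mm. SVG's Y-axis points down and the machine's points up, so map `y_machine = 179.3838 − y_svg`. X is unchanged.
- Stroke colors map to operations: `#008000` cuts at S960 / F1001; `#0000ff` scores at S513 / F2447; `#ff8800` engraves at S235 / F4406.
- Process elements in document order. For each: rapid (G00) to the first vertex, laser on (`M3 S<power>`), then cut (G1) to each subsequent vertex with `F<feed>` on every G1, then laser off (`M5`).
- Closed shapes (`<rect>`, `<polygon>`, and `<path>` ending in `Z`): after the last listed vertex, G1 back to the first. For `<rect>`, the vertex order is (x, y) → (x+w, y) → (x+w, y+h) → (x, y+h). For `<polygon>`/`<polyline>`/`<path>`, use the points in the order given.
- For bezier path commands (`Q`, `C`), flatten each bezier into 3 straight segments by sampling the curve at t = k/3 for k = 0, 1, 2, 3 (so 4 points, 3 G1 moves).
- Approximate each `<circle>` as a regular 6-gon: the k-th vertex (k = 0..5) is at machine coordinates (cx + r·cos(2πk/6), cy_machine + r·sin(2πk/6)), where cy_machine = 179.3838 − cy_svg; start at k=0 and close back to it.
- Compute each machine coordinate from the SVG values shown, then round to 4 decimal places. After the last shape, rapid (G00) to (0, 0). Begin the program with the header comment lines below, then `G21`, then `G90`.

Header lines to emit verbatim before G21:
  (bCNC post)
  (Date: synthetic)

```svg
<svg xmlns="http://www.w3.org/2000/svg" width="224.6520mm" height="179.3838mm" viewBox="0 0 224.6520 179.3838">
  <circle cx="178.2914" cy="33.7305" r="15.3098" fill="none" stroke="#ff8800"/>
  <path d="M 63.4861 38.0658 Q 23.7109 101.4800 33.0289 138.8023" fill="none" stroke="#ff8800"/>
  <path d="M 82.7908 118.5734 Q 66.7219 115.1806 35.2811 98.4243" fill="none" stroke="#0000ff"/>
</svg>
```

(bCNC post)
(Date: synthetic)
G21
G90
G00 X193.6012 Y145.6533
M3 S235
G1 X185.9463 Y158.9120 F4406
G1 X170.6365 Y158.9120 F4406
G1 X162.9816 Y145.6533 F4406
G1 X170.6365 Y132.3946 F4406
G1 X185.9463 Y132.3946 F4406
G1 X193.6012 Y145.6533 F4406
M5
G00 X63.4861 Y141.3180
M3 S235
G1 X42.4241 Y101.9410 F4406
G1 X32.2717 Y68.3621 F4406
G1 X33.0289 Y40.5815 F4406
M5
G00 X82.7908 Y60.8104
M3 S513
G1 X70.3702 Y64.5571 F2447
G1 X54.5336 Y71.2735 F2447
G1 X35.2811 Y80.9595 F2447
M5
G00 X0.0000 Y0.0000

viewBox `0 0 224.6520 179.3838` with mm width/height → 1 unit = 1 mm. Flip: y_m = 179.3838 − y_svg.

**Shape 1** — `<circle>` circle, stroke `#ff8800` → engrave (S235, F4406). Machine vertices: (193.6012,145.6533) → (185.9463,158.9120) → (170.6365,158.9120) → (162.9816,145.6533) → (170.6365,132.3946) → (185.9463,132.3946) → (193.6012,145.6533). Closed: final G1 returns to the first vertex.

**Shape 2** — `<path>` quadratic bezier, stroke `#ff8800` → engrave (S235, F4406). Control points (SVG): P0=(63.4861,38.0658), P1=(23.7109,101.4800), P2=(33.0289,138.8023); sampled at t=k/3. Machine vertices: (63.4861,141.3180) → (42.4241,101.9410) → (32.2717,68.3621) → (33.0289,40.5815). Open path.

**Shape 3** — `<path>` quadratic bezier, stroke `#0000ff` → score (S513, F2447). Control points (SVG): P0=(82.7908,118.5734), P1=(66.7219,115.1806), P2=(35.2811,98.4243); sampled at t=k/3. Machine vertices: (82.7908,60.8104) → (70.3702,64.5571) → (54.5336,71.2735) → (35.2811,80.9595). Open path.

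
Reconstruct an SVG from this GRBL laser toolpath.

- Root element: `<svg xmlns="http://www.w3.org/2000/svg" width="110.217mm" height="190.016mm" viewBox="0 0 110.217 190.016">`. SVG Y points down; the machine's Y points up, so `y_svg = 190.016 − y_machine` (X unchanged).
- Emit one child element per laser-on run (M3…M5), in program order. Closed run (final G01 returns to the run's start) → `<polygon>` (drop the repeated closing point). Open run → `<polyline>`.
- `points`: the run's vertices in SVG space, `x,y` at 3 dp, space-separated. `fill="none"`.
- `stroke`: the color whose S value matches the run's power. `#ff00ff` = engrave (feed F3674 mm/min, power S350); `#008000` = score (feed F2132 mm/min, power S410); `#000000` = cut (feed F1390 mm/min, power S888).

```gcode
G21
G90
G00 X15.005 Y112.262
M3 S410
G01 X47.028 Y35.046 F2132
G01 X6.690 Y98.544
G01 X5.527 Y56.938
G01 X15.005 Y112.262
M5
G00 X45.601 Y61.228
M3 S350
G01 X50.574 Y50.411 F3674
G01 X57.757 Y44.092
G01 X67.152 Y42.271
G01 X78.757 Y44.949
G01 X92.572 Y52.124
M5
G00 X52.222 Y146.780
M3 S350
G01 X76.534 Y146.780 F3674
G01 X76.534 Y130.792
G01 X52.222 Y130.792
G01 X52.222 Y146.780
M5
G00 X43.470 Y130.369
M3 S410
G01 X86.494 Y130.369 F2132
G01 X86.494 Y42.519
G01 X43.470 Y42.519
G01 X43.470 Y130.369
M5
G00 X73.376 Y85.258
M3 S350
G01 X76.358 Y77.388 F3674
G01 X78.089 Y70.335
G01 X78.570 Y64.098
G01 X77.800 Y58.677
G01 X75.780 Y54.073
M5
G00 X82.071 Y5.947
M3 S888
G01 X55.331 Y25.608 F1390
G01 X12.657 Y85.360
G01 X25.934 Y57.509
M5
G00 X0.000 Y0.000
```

<svg xmlns="http://www.w3.org/2000/svg" width="110.217mm" height="190.016mm" viewBox="0 0 110.217 190.016">
  <polygon points="15.005,77.754 47.028,154.970 6.690,91.472 5.527,133.078" fill="none" stroke="#008000"/>
  <polyline points="45.601,128.788 50.574,139.605 57.757,145.924 67.152,147.745 78.757,145.067 92.572,137.892" fill="none" stroke="#ff00ff"/>
  <polygon points="52.222,43.236 76.534,43.236 76.534,59.224 52.222,59.224" fill="none" stroke="#ff00ff"/>
  <polygon points="43.470,59.647 86.494,59.647 86.494,147.497 43.470,147.497" fill="none" stroke="#008000"/>
  <polyline points="73.376,104.758 76.358,112.628 78.089,119.681 78.570,125.918 77.800,131.339 75.780,135.943" fill="none" stroke="#ff00ff"/>
  <polyline points="82.071,184.069 55.331,164.408 12.657,104.656 25.934,132.507" fill="none" stroke="#000000"/>
</svg>

Machine Y-up, SVG Y-down with viewBox height 190.016, so y_svg = 190.016 − y_machine; X carries over.

Run 1: S410 ⇒ score layer `#008000`. The run returns to its start, so emit a `<polygon>` with points (Y-flipped): 15.005,77.754 47.028,154.970 6.690,91.472 5.527,133.078.

Run 2: S350 ⇒ engrave layer `#ff00ff`. The run is open, so emit a `<polyline>` with points (Y-flipped): 45.601,128.788 50.574,139.605 57.757,145.924 67.152,147.745 78.757,145.067 92.572,137.892.

Run 3: the run's S350 means `#ff00ff` (engrave). The run returns to its start, so emit a `<polygon>` with points (Y-flipped): 52.222,43.236 76.534,43.236 76.534,59.224 52.222,59.224.

Run 4: the run's S410 means `#008000` (score). The run returns to its start, so emit a `<polygon>` with points (Y-flipped): 43.470,59.647 86.494,59.647 86.494,147.497 43.470,147.497.

Run 5: S350 ⇒ engrave layer `#ff00ff`. The run is open, so emit a `<polyline>` with points (Y-flipped): 73.376,104.758 76.358,112.628 78.089,119.681 78.570,125.918 77.800,131.339 75.780,135.943.

Run 6: power S888 maps to stroke `#000000` (cut). The run is open, so emit a `<polyline>` with points (Y-flipped): 82.071,184.069 55.331,164.408 12.657,104.656 25.934,132.507.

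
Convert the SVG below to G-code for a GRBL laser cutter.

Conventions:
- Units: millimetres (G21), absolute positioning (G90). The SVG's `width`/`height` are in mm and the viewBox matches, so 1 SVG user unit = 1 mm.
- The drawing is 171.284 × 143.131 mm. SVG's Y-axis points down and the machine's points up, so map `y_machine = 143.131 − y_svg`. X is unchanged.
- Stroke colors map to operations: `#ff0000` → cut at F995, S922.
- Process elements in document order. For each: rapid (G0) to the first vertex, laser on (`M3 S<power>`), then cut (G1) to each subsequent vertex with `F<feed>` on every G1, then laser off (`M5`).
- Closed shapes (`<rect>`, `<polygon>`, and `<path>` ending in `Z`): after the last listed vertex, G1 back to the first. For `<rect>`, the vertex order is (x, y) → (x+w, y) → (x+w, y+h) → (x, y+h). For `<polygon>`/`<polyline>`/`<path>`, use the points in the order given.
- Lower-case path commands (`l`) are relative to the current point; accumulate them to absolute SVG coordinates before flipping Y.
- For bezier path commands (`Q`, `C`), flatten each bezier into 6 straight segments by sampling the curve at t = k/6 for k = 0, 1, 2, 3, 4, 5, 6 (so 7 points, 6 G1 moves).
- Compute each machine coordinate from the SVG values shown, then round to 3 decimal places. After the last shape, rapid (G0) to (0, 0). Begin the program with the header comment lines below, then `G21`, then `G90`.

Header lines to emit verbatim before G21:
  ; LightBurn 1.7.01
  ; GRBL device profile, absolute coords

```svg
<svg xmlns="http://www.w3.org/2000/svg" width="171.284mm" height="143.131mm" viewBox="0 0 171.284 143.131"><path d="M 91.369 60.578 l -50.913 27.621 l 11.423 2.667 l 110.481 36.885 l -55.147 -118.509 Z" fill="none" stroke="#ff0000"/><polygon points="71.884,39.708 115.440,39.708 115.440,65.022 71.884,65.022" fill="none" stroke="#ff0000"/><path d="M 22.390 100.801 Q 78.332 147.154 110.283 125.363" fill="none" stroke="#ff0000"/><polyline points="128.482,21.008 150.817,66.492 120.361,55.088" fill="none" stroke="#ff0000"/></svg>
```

; LightBurn 1.7.01
; GRBL device profile, absolute coords
G21
G90
G0 X91.369 Y82.553
M3 S922
G1 X40.456 Y54.932 F995
G1 X51.879 Y52.265 F995
G1 X162.360 Y15.380 F995
G1 X107.213 Y133.889 F995
G1 X91.369 Y82.553 F995
M5
G0 X71.884 Y103.423
M3 S922
G1 X115.440 Y103.423 F995
G1 X115.440 Y78.109 F995
G1 X71.884 Y78.109 F995
G1 X71.884 Y103.423 F995
M5
G0 X22.390 Y42.330
M3 S922
G1 X40.371 Y28.772 F995
G1 X57.019 Y19.000 F995
G1 X72.334 Y13.013 F995
G1 X86.317 Y10.812 F995
G1 X98.966 Y12.397 F995
G1 X110.283 Y17.768 F995
M5
G0 X128.482 Y122.123
M3 S922
G1 X150.817 Y76.639 F995
G1 X120.361 Y88.043 F995
M5
G0 X0.000 Y0.000

Since the viewBox matches the mm dimensions, user units are millimetres directly. The only transform is the Y-flip y_m = 143.131 − y_svg.

Shape 1 is a closed polygon drawn with `<path>`. Its stroke #ff0000 means cut at S922, F995. After flipping Y the toolpath is (91.369,82.553) → (40.456,54.932) → (51.879,52.265) → (162.360,15.380) → (107.213,133.889) → (91.369,82.553), returning to the start.

Shape 2 is a rectangle drawn with `<polygon>`. Its stroke #ff0000 means cut at S922, F995. After flipping Y the toolpath is (71.884,103.423) → (115.440,103.423) → (115.440,78.109) → (71.884,78.109) → (71.884,103.423), returning to the start.

Shape 3 is a quadratic bezier drawn with `<path>`. Its stroke #ff0000 means cut at S922, F995. After flipping Y the toolpath is (22.390,42.330) → (40.371,28.772) → (57.019,19.000) → (72.334,13.013) → (86.317,10.812) → (98.966,12.397) → (110.283,17.768).

Shape 4 is a open polyline drawn with `<polyline>`. Its stroke #ff0000 means cut at S922, F995. After flipping Y the toolpath is (128.482,122.123) → (150.817,76.639) → (120.361,88.043).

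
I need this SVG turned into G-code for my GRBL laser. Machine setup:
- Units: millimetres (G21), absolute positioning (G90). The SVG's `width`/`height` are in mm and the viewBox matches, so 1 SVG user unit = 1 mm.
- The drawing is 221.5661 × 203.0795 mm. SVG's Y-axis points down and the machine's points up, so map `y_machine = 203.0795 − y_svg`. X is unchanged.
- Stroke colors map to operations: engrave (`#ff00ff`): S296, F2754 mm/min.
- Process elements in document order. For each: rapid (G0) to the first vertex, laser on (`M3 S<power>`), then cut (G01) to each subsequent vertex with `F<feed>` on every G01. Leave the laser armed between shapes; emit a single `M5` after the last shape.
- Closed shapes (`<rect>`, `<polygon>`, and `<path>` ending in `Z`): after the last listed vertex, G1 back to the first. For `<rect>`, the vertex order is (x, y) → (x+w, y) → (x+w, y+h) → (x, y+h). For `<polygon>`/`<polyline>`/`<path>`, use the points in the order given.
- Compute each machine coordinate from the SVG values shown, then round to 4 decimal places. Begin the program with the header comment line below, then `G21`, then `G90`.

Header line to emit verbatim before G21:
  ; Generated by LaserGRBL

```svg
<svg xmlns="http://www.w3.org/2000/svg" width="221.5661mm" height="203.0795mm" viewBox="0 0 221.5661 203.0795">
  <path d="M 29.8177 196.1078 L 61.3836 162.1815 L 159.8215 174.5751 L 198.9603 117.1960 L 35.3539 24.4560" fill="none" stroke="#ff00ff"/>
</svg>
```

1 u = 1 mm; y_m = 203.0795 − y.

[1] `<path>` open polyline, #ff00ff→engrave S296 F2754: (29.8177,6.9717) → (61.3836,40.8980) → (159.8215,28.5044) → (198.9603,85.8835) → (35.3539,178.6235)

; Generated by LaserGRBL
G21
G90
G0 X29.8177 Y6.9717
M3 S296
G01 X61.3836 Y40.8980 F2754
G01 X159.8215 Y28.5044 F2754
G01 X198.9603 Y85.8835 F2754
G01 X35.3539 Y178.6235 F2754
M5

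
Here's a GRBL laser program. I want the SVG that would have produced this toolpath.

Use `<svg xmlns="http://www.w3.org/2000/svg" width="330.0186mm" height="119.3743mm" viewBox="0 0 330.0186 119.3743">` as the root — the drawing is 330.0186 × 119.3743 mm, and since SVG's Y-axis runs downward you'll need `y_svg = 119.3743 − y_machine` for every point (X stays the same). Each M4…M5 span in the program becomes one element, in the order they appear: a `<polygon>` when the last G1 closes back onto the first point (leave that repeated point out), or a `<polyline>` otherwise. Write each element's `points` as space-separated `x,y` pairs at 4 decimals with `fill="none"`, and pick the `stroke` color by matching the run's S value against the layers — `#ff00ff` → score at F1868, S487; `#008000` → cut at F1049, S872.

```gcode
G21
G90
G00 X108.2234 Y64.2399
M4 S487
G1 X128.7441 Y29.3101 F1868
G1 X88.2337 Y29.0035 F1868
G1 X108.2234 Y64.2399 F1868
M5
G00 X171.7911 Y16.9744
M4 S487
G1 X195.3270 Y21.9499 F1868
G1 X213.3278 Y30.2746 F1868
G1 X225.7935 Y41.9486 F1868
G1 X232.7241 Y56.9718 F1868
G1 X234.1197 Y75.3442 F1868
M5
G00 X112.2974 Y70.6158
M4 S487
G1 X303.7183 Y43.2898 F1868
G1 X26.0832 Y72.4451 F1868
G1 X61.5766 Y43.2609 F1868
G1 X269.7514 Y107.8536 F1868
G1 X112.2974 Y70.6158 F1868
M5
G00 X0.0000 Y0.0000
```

<svg xmlns="http://www.w3.org/2000/svg" width="330.0186mm" height="119.3743mm" viewBox="0 0 330.0186 119.3743">
  <polygon points="108.2234,55.1344 128.7441,90.0642 88.2337,90.3708" fill="none" stroke="#ff00ff"/>
  <polyline points="171.7911,102.3999 195.3270,97.4244 213.3278,89.0997 225.7935,77.4257 232.7241,62.4025 234.1197,44.0301" fill="none" stroke="#ff00ff"/>
  <polygon points="112.2974,48.7585 303.7183,76.0845 26.0832,46.9292 61.5766,76.1134 269.7514,11.5207" fill="none" stroke="#ff00ff"/>
</svg>

y_svg = 119.3743 − y_m. Every run uses S487, so all elements get stroke `#ff00ff` (score).

[1] closed run; points: 108.2234,55.1344 128.7441,90.0642 88.2337,90.3708

[2] open run; points: 171.7911,102.3999 195.3270,97.4244 213.3278,89.0997 225.7935,77.4257 232.7241,62.4025 234.1197,44.0301

[3] closed run; points: 112.2974,48.7585 303.7183,76.0845 26.0832,46.9292 61.5766,76.1134 269.7514,11.5207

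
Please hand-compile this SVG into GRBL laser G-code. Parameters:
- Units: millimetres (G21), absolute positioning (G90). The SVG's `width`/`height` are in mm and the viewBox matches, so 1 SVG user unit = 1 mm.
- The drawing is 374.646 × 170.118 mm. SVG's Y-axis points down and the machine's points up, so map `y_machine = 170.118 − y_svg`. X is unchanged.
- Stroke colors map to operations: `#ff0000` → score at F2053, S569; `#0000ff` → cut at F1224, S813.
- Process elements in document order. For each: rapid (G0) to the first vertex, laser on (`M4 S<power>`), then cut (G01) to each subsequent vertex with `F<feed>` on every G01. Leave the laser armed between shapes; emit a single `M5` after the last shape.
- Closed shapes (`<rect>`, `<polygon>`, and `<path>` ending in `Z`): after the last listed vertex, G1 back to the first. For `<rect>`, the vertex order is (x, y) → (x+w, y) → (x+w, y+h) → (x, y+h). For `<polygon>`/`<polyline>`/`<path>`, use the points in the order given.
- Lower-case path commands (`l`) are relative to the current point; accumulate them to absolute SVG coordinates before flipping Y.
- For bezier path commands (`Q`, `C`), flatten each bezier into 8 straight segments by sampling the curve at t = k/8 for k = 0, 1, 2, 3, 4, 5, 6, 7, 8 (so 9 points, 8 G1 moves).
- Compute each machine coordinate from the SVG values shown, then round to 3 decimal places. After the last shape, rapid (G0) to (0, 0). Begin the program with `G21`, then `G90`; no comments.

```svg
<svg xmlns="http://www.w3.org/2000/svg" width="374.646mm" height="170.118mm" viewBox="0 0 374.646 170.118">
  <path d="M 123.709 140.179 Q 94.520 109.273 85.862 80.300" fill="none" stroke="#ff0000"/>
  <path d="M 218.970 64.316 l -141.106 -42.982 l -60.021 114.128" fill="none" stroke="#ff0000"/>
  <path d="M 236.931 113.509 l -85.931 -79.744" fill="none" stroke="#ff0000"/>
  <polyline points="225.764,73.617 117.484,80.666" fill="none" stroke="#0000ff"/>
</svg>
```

Since the viewBox matches the mm dimensions, user units are millimetres directly. The only transform is the Y-flip y_m = 170.118 − y_svg.

Shape 1 is a quadratic bezier drawn with `<path>`. Its stroke #ff0000 means score at S569, F2053. After flipping Y the toolpath is (123.709,29.939) → (116.733,37.635) → (110.398,45.271) → (104.704,52.847) → (99.653,60.362) → (95.243,67.816) → (91.474,75.211) → (88.347,82.545) → (85.862,89.818).

Shape 2 is a open polyline drawn with `<path>`. Its stroke #ff0000 means score at S569, F2053. After flipping Y the toolpath is (218.970,105.802) → (77.864,148.784) → (17.843,34.656).

Shape 3 is a line segment drawn with `<path>`. Its stroke #ff0000 means score at S569, F2053. After flipping Y the toolpath is (236.931,56.609) → (151.000,136.353).

Shape 4 is a line segment drawn with `<polyline>`. Its stroke #0000ff means cut at S813, F1224. After flipping Y the toolpath is (225.764,96.501) → (117.484,89.452).

G21
G90
G0 X123.709 Y29.939
M4 S569
G01 X116.733 Y37.635 F2053
G01 X110.398 Y45.271 F2053
G01 X104.704 Y52.847 F2053
G01 X99.653 Y60.362 F2053
G01 X95.243 Y67.816 F2053
G01 X91.474 Y75.211 F2053
G01 X88.347 Y82.545 F2053
G01 X85.862 Y89.818 F2053
G0 X218.970 Y105.802
M4 S569
G01 X77.864 Y148.784 F2053
G01 X17.843 Y34.656 F2053
G0 X236.931 Y56.609
M4 S569
G01 X151.000 Y136.353 F2053
G0 X225.764 Y96.501
M4 S813
G01 X117.484 Y89.452 F1224
M5
G0 X0.000 Y0.000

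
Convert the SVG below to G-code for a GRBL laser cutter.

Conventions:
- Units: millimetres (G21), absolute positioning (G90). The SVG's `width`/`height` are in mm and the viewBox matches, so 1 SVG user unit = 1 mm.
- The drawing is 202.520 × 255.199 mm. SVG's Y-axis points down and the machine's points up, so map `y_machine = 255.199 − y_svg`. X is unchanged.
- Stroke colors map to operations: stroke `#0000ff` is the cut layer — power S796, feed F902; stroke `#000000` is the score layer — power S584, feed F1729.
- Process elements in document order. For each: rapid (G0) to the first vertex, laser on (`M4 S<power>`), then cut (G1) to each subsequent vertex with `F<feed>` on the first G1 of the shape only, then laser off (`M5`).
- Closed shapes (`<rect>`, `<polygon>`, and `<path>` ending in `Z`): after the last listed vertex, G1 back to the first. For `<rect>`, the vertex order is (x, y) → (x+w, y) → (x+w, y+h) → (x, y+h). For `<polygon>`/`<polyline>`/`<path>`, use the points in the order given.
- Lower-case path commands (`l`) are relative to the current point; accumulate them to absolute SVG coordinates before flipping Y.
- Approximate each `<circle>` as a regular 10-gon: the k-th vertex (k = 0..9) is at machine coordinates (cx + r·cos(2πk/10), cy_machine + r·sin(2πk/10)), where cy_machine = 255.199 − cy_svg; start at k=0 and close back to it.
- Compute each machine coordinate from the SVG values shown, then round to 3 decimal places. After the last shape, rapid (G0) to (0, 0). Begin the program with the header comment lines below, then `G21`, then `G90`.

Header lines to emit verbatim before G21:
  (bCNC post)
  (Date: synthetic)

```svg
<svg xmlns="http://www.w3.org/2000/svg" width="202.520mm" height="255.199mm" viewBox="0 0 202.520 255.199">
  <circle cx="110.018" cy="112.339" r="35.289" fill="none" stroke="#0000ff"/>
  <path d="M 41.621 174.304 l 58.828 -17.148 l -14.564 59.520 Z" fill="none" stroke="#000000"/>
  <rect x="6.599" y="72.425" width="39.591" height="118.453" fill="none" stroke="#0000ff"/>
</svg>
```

Since the viewBox matches the mm dimensions, user units are millimetres directly. The only transform is the Y-flip y_m = 255.199 − y_svg.

Shape 1 is a circle drawn with `<circle>`. Its stroke #0000ff means cut at S796, F902. After flipping Y the toolpath is (145.307,142.860) → (138.567,163.602) → (120.923,176.422) → (99.113,176.422) → (81.469,163.602) → (74.729,142.860) → (81.469,122.118) → (99.113,109.298) → (120.923,109.298) → (138.567,122.118) → (145.307,142.860), returning to the start.

Shape 2 is a regular polygon drawn with `<path>`. Its stroke #000000 means score at S584, F1729. After flipping Y the toolpath is (41.621,80.895) → (100.449,98.043) → (85.885,38.523) → (41.621,80.895), returning to the start.

Shape 3 is a rectangle drawn with `<rect>`. Its stroke #0000ff means cut at S796, F902. After flipping Y the toolpath is (6.599,182.774) → (46.190,182.774) → (46.190,64.321) → (6.599,64.321) → (6.599,182.774), returning to the start.

(bCNC post)
(Date: synthetic)
G21
G90
G0 X145.307 Y142.860
M4 S796
G1 X138.567 Y163.602 F902
G1 X120.923 Y176.422
G1 X99.113 Y176.422
G1 X81.469 Y163.602
G1 X74.729 Y142.860
G1 X81.469 Y122.118
G1 X99.113 Y109.298
G1 X120.923 Y109.298
G1 X138.567 Y122.118
G1 X145.307 Y142.860
M5
G0 X41.621 Y80.895
M4 S584
G1 X100.449 Y98.043 F1729
G1 X85.885 Y38.523
G1 X41.621 Y80.895
M5
G0 X6.599 Y182.774
M4 S796
G1 X46.190 Y182.774 F902
G1 X46.190 Y64.321
G1 X6.599 Y64.321
G1 X6.599 Y182.774
M5
G0 X0.000 Y0.000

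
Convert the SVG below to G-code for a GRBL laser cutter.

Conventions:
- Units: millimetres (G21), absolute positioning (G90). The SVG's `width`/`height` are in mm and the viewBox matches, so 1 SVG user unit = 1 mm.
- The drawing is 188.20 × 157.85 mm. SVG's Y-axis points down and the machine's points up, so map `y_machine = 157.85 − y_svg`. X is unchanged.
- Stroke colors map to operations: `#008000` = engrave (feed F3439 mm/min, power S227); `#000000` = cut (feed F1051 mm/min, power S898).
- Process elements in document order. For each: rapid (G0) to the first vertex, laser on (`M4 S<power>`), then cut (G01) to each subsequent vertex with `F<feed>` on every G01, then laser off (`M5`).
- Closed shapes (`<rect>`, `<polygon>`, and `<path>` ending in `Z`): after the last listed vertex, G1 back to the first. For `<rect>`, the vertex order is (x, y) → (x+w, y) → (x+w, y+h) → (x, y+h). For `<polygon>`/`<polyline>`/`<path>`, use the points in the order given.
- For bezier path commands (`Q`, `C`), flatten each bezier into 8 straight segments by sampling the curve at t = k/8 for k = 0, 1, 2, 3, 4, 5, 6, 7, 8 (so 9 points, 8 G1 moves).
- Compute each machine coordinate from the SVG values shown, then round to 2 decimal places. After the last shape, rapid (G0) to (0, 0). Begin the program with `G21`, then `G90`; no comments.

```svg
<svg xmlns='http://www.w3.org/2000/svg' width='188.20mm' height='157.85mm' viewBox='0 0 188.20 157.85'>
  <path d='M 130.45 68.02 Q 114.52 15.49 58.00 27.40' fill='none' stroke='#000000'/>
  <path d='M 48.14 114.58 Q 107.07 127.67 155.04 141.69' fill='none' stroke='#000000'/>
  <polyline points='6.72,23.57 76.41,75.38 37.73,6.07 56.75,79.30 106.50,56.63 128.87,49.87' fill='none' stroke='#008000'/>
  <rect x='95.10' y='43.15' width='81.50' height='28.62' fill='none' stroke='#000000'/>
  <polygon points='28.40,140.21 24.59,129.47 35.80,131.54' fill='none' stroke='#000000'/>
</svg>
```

G21
G90
G0 X130.45 Y89.83
M4 S898
G01 X125.83 Y101.96 F1051
G01 X119.95 Y112.07 F1051
G01 X112.79 Y120.17 F1051
G01 X104.37 Y126.25 F1051
G01 X94.68 Y130.32 F1051
G01 X83.72 Y132.38 F1051
G01 X71.50 Y132.42 F1051
G01 X58.00 Y130.45 F1051
M5
G0 X48.14 Y43.27
M4 S898
G01 X62.70 Y39.98 F1051
G01 X76.92 Y36.67 F1051
G01 X90.80 Y33.32 F1051
G01 X104.33 Y29.95 F1051
G01 X117.52 Y26.54 F1051
G01 X130.37 Y23.11 F1051
G01 X142.88 Y19.65 F1051
G01 X155.04 Y16.16 F1051
M5
G0 X6.72 Y134.28
M4 S227
G01 X76.41 Y82.47 F3439
G01 X37.73 Y151.78 F3439
G01 X56.75 Y78.55 F3439
G01 X106.50 Y101.22 F3439
G01 X128.87 Y107.98 F3439
M5
G0 X95.10 Y114.70
M4 S898
G01 X176.60 Y114.70 F1051
G01 X176.60 Y86.08 F1051
G01 X95.10 Y86.08 F1051
G01 X95.10 Y114.70 F1051
M5
G0 X28.40 Y17.64
M4 S898
G01 X24.59 Y28.38 F1051
G01 X35.80 Y26.31 F1051
G01 X28.40 Y17.64 F1051
M5
G0 X0.00 Y0.00

1 u = 1 mm; y_m = 157.85 − y.

[1] `<path>` quadratic bezier, #000000→cut S898 F1051: (130.45,89.83) → (125.83,101.96) → (119.95,112.07) → (112.79,120.17) → (104.37,126.25) → (94.68,130.32) → (83.72,132.38) → (71.50,132.42) → (58.00,130.45)

[2] `<path>` quadratic bezier, #000000→cut S898 F1051: (48.14,43.27) → (62.70,39.98) → (76.92,36.67) → (90.80,33.32) → (104.33,29.95) → (117.52,26.54) → (130.37,23.11) → (142.88,19.65) → (155.04,16.16)

[3] `<polyline>` open polyline, #008000→engrave S227 F3439: (6.72,134.28) → (76.41,82.47) → (37.73,151.78) → (56.75,78.55) → (106.50,101.22) → (128.87,107.98)

[4] `<rect>` rectangle, #000000→cut S898 F1051: (95.10,114.70) → (176.60,114.70) → (176.60,86.08) → (95.10,86.08) → (95.10,114.70) (closed)

[5] `<polygon>` regular polygon, #000000→cut S898 F1051: (28.40,17.64) → (24.59,28.38) → (35.80,26.31) → (28.40,17.64) (closed)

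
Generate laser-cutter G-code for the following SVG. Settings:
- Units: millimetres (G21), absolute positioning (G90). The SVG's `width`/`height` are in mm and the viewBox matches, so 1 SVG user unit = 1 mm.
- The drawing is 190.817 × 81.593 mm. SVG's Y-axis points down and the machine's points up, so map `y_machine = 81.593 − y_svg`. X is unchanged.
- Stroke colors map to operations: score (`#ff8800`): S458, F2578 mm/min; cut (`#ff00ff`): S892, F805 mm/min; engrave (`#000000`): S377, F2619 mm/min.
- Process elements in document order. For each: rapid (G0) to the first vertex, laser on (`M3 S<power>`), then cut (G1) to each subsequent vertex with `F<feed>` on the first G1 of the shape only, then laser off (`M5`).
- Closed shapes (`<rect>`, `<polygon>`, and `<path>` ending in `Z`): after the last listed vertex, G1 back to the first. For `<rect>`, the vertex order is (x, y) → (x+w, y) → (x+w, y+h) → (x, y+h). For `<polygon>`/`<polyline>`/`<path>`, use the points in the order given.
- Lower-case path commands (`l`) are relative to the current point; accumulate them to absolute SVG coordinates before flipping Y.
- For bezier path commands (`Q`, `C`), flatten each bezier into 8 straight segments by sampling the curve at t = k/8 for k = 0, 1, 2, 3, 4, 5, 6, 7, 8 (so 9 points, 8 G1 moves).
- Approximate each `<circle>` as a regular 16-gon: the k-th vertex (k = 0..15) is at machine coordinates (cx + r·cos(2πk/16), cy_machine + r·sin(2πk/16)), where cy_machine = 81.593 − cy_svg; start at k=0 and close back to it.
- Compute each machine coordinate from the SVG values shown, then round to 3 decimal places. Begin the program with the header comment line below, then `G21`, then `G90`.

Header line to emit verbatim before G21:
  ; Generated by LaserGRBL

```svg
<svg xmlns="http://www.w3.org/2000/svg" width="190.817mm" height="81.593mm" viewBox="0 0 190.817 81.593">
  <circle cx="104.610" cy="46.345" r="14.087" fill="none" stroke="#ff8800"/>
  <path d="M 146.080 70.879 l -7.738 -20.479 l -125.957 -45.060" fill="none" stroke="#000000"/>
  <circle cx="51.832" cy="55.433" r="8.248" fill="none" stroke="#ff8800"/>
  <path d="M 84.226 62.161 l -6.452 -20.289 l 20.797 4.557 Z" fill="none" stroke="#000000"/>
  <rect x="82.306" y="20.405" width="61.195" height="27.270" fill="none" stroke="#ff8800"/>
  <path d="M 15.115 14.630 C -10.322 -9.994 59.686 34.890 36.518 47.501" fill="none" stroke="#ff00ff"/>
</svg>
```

; Generated by LaserGRBL
G21
G90
G0 X118.697 Y35.248
M3 S458
G1 X117.625 Y40.639 F2578
G1 X114.571 Y45.209
G1 X110.001 Y48.263
G1 X104.610 Y49.335
G1 X99.219 Y48.263
G1 X94.649 Y45.209
G1 X91.595 Y40.639
G1 X90.523 Y35.248
G1 X91.595 Y29.857
G1 X94.649 Y25.287
G1 X99.219 Y22.233
G1 X104.610 Y21.161
G1 X110.001 Y22.233
G1 X114.571 Y25.287
G1 X117.625 Y29.857
G1 X118.697 Y35.248
M5
G0 X146.080 Y10.714
M3 S377
G1 X138.342 Y31.193 F2619
G1 X12.385 Y76.253
M5
G0 X60.080 Y26.160
M3 S458
G1 X59.452 Y29.316 F2578
G1 X57.664 Y31.992
G1 X54.988 Y33.780
G1 X51.832 Y34.408
G1 X48.676 Y33.780
G1 X46.000 Y31.992
G1 X44.212 Y29.316
G1 X43.584 Y26.160
G1 X44.212 Y23.004
G1 X46.000 Y20.328
G1 X48.676 Y18.540
G1 X51.832 Y17.912
G1 X54.988 Y18.540
G1 X57.664 Y20.328
G1 X59.452 Y23.004
G1 X60.080 Y26.160
M5
G0 X84.226 Y19.432
M3 S377
G1 X77.774 Y39.721 F2619
G1 X98.571 Y35.164
G1 X84.226 Y19.432
M5
G0 X82.306 Y61.188
M3 S458
G1 X143.501 Y61.188 F2578
G1 X143.501 Y33.918
G1 X82.306 Y33.918
G1 X82.306 Y61.188
M5
G0 X15.115 Y66.963
M3 S892
G1 X9.682 Y73.138 F805
G1 X10.986 Y73.989
G1 X16.817 Y70.709
G1 X24.966 Y64.491
G1 X33.220 Y56.527
G1 X39.371 Y48.011
G1 X41.207 Y40.135
G1 X36.518 Y34.092
M5

1 u = 1 mm; y_m = 81.593 − y.

[1] `<circle>` circle, #ff8800→score S458 F2578: (118.697,35.248) → (117.625,40.639) → (114.571,45.209) → (110.001,48.263) → (104.610,49.335) → (99.219,48.263) → (94.649,45.209) → (91.595,40.639) → (90.523,35.248) → (91.595,29.857) → (94.649,25.287) → (99.219,22.233) → (104.610,21.161) → (110.001,22.233) → (114.571,25.287) → (117.625,29.857) → (118.697,35.248) (closed)

[2] `<path>` open polyline, #000000→engrave S377 F2619: (146.080,10.714) → (138.342,31.193) → (12.385,76.253)

[3] `<circle>` circle, #ff8800→score S458 F2578: (60.080,26.160) → (59.452,29.316) → (57.664,31.992) → (54.988,33.780) → (51.832,34.408) → (48.676,33.780) → (46.000,31.992) → (44.212,29.316) → (43.584,26.160) → (44.212,23.004) → (46.000,20.328) → (48.676,18.540) → (51.832,17.912) → (54.988,18.540) → (57.664,20.328) → (59.452,23.004) → (60.080,26.160) (closed)

[4] `<path>` regular polygon, #000000→engrave S377 F2619: (84.226,19.432) → (77.774,39.721) → (98.571,35.164) → (84.226,19.432) (closed)

[5] `<rect>` rectangle, #ff8800→score S458 F2578: (82.306,61.188) → (143.501,61.188) → (143.501,33.918) → (82.306,33.918) → (82.306,61.188) (closed)

[6] `<path>` cubic bezier, #ff00ff→cut S892 F805: (15.115,66.963) → (9.682,73.138) → (10.986,73.989) → (16.817,70.709) → (24.966,64.491) → (33.220,56.527) → (39.371,48.011) → (41.207,40.135) → (36.518,34.092)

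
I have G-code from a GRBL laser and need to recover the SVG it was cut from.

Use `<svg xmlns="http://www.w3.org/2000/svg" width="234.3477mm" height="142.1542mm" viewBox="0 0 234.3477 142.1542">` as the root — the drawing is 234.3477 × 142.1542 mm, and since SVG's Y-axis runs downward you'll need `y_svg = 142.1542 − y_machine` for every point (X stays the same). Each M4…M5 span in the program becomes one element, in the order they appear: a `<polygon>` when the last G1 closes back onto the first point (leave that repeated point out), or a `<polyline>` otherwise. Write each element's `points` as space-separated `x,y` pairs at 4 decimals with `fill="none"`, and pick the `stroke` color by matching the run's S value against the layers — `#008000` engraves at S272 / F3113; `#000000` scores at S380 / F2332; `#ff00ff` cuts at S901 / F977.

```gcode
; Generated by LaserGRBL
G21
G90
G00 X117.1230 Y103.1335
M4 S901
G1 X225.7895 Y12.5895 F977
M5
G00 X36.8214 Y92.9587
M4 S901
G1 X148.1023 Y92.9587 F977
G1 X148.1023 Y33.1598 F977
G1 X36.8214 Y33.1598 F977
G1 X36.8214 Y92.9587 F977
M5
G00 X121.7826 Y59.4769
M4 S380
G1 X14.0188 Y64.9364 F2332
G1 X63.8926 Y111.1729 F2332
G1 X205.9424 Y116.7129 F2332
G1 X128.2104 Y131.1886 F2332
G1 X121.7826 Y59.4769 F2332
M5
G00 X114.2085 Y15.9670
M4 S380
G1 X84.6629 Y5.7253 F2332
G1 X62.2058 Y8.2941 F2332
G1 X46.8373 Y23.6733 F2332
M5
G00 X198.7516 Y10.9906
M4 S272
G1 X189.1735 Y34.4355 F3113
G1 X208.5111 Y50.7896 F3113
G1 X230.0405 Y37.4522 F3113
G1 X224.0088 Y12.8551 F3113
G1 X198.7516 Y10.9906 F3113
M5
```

Machine Y-up, SVG Y-down with viewBox height 142.1542, so y_svg = 142.1542 − y_machine; X carries over.

Run 1: power S901 maps to stroke `#ff00ff` (cut). The run is open, so emit a `<polyline>` with points (Y-flipped): 117.1230,39.0207 225.7895,129.5647.

Run 2: power S901 maps to stroke `#ff00ff` (cut). The run returns to its start, so emit a `<polygon>` with points (Y-flipped): 36.8214,49.1955 148.1023,49.1955 148.1023,108.9944 36.8214,108.9944.

Run 3: power S380 maps to stroke `#000000` (score). The run returns to its start, so emit a `<polygon>` with points (Y-flipped): 121.7826,82.6773 14.0188,77.2178 63.8926,30.9813 205.9424,25.4413 128.2104,10.9656.

Run 4: S380 ⇒ score layer `#000000`. The run is open, so emit a `<polyline>` with points (Y-flipped): 114.2085,126.1872 84.6629,136.4289 62.2058,133.8601 46.8373,118.4809.

Run 5: S272 ⇒ engrave layer `#008000`. The run returns to its start, so emit a `<polygon>` with points (Y-flipped): 198.7516,131.1636 189.1735,107.7187 208.5111,91.3646 230.0405,104.7020 224.0088,129.2991.

<svg xmlns="http://www.w3.org/2000/svg" width="234.3477mm" height="142.1542mm" viewBox="0 0 234.3477 142.1542">
  <polyline points="117.1230,39.0207 225.7895,129.5647" fill="none" stroke="#ff00ff"/>
  <polygon points="36.8214,49.1955 148.1023,49.1955 148.1023,108.9944 36.8214,108.9944" fill="none" stroke="#ff00ff"/>
  <polygon points="121.7826,82.6773 14.0188,77.2178 63.8926,30.9813 205.9424,25.4413 128.2104,10.9656" fill="none" stroke="#000000"/>
  <polyline points="114.2085,126.1872 84.6629,136.4289 62.2058,133.8601 46.8373,118.4809" fill="none" stroke="#000000"/>
  <polygon points="198.7516,131.1636 189.1735,107.7187 208.5111,91.3646 230.0405,104.7020 224.0088,129.2991" fill="none" stroke="#008000"/>
</svg>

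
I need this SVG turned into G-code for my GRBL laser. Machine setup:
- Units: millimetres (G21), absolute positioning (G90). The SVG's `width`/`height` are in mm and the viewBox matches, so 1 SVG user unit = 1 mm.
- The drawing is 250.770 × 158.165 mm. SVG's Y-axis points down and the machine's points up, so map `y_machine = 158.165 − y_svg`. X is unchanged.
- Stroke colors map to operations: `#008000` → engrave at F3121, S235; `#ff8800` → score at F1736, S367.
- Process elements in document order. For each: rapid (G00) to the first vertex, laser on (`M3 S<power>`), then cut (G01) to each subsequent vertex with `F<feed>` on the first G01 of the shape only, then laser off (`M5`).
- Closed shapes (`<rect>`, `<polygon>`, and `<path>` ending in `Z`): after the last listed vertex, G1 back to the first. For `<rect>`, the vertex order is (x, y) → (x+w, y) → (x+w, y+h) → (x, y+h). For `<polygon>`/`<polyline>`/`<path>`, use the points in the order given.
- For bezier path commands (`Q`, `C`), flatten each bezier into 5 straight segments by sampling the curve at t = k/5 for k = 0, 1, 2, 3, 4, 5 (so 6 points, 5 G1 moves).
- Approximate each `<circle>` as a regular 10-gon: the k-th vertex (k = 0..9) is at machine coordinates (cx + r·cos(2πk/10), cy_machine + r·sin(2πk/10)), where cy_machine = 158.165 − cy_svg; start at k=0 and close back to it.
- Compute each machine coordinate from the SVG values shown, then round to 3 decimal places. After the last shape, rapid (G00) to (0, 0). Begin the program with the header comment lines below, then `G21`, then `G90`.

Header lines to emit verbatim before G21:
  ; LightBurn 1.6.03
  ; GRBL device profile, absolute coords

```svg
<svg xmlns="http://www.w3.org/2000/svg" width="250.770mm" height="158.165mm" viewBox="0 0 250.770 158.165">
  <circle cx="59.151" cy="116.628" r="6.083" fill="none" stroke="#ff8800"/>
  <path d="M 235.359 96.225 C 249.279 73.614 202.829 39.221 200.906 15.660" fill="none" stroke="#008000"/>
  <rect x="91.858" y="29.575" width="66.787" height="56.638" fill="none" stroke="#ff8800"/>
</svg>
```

; LightBurn 1.6.03
; GRBL device profile, absolute coords
G21
G90
G00 X65.234 Y41.537
M3 S367
G01 X64.072 Y45.112 F1736
G01 X61.031 Y47.322
G01 X57.271 Y47.322
G01 X54.230 Y45.112
G01 X53.068 Y41.537
G01 X54.230 Y37.962
G01 X57.271 Y35.752
G01 X61.031 Y35.752
G01 X64.072 Y37.962
G01 X65.234 Y41.537
M5
G00 X235.359 Y61.940
M3 S235
G01 X237.306 Y76.740 F3121
G01 X229.799 Y93.281
G01 X217.873 Y110.480
G01 X206.564 Y127.249
G01 X200.906 Y142.505
M5
G00 X91.858 Y128.590
M3 S367
G01 X158.645 Y128.590 F1736
G01 X158.645 Y71.952
G01 X91.858 Y71.952
G01 X91.858 Y128.590
M5
G00 X0.000 Y0.000

1 u = 1 mm; y_m = 158.165 − y.

[1] `<circle>` circle, #ff8800→score S367 F1736: (65.234,41.537) → (64.072,45.112) → (61.031,47.322) → (57.271,47.322) → (54.230,45.112) → (53.068,41.537) → (54.230,37.962) → (57.271,35.752) → (61.031,35.752) → (64.072,37.962) → (65.234,41.537) (closed)

[2] `<path>` cubic bezier, #008000→engrave S235 F3121: (235.359,61.940) → (237.306,76.740) → (229.799,93.281) → (217.873,110.480) → (206.564,127.249) → (200.906,142.505)

[3] `<rect>` rectangle, #ff8800→score S367 F1736: (91.858,128.590) → (158.645,128.590) → (158.645,71.952) → (91.858,71.952) → (91.858,128.590) (closed)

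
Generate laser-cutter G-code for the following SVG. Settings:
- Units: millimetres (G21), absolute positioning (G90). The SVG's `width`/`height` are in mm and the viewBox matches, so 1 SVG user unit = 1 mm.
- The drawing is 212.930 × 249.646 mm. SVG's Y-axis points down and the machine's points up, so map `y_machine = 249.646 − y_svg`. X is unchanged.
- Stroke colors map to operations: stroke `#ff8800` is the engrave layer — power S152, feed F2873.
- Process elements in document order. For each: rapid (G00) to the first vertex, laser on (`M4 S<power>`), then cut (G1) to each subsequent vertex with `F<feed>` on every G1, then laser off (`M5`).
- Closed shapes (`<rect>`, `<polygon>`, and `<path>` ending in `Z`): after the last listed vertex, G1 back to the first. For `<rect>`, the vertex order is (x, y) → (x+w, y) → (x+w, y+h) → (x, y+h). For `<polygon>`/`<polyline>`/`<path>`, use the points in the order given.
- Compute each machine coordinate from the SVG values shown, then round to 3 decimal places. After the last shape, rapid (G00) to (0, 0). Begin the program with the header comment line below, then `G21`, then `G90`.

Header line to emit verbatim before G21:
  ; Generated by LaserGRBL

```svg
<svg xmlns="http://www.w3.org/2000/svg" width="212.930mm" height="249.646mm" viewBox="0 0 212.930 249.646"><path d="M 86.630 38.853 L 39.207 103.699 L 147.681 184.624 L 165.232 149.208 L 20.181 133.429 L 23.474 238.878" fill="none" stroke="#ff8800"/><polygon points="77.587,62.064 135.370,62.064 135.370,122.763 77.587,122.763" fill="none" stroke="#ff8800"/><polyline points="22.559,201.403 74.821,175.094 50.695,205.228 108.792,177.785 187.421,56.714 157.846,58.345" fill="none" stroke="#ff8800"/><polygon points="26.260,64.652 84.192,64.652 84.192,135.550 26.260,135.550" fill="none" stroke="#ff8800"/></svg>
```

Since the viewBox matches the mm dimensions, user units are millimetres directly. The only transform is the Y-flip y_m = 249.646 − y_svg.

Shape 1 is a open polyline drawn with `<path>`. Its stroke #ff8800 means engrave at S152, F2873. After flipping Y the toolpath is (86.630,210.793) → (39.207,145.947) → (147.681,65.022) → (165.232,100.438) → (20.181,116.217) → (23.474,10.768).

Shape 2 is a rectangle drawn with `<polygon>`. Its stroke #ff8800 means engrave at S152, F2873. After flipping Y the toolpath is (77.587,187.582) → (135.370,187.582) → (135.370,126.883) → (77.587,126.883) → (77.587,187.582), returning to the start.

Shape 3 is a open polyline drawn with `<polyline>`. Its stroke #ff8800 means engrave at S152, F2873. After flipping Y the toolpath is (22.559,48.243) → (74.821,74.552) → (50.695,44.418) → (108.792,71.861) → (187.421,192.932) → (157.846,191.301).

Shape 4 is a rectangle drawn with `<polygon>`. Its stroke #ff8800 means engrave at S152, F2873. After flipping Y the toolpath is (26.260,184.994) → (84.192,184.994) → (84.192,114.096) → (26.260,114.096) → (26.260,184.994), returning to the start.

; Generated by LaserGRBL
G21
G90
G00 X86.630 Y210.793
M4 S152
G1 X39.207 Y145.947 F2873
G1 X147.681 Y65.022 F2873
G1 X165.232 Y100.438 F2873
G1 X20.181 Y116.217 F2873
G1 X23.474 Y10.768 F2873
M5
G00 X77.587 Y187.582
M4 S152
G1 X135.370 Y187.582 F2873
G1 X135.370 Y126.883 F2873
G1 X77.587 Y126.883 F2873
G1 X77.587 Y187.582 F2873
M5
G00 X22.559 Y48.243
M4 S152
G1 X74.821 Y74.552 F2873
G1 X50.695 Y44.418 F2873
G1 X108.792 Y71.861 F2873
G1 X187.421 Y192.932 F2873
G1 X157.846 Y191.301 F2873
M5
G00 X26.260 Y184.994
M4 S152
G1 X84.192 Y184.994 F2873
G1 X84.192 Y114.096 F2873
G1 X26.260 Y114.096 F2873
G1 X26.260 Y184.994 F2873
M5
G00 X0.000 Y0.000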